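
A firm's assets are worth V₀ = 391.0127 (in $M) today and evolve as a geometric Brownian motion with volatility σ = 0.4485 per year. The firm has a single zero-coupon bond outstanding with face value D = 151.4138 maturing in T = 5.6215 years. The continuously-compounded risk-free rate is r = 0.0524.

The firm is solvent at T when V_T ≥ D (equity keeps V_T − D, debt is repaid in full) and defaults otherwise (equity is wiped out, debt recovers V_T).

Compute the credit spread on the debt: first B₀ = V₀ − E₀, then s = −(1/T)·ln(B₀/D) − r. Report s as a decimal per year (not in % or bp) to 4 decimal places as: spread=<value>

Apply the equity-as-call identities (strike 151.4138, horizon 5.6215 years):
d₁ = [ln(V₀/D) + (r + σ²/2)T] / (σ√T)
   = [ln(391.0127/151.4138) + (0.0524 + 0.5·0.4485²)·5.6215] / (0.4485·√5.6215)
   = [0.948724 + 0.859955] / 1.063380 = 1.700877
d₂ = d₁ − σ√T = 1.700877 − 1.063380 = 0.637497
N(d₁) = 0.955517,  N(d₂) = 0.738099,  e^(−rT) = 0.744854
E₀ = V₀·N(d₁) − D·e^(−rT)·N(d₂)
   = 391.0127·0.955517 − 151.4138·0.744854·0.738099 = 290.375514
B₀ = V₀ − E₀ = 391.0127 − 290.375514 = 100.637186
spread = −(1/T)·ln(B₀/D) − r = −(1/5.6215)·ln(100.637186/151.4138) − 0.0524 = 0.02026649

spread=0.0203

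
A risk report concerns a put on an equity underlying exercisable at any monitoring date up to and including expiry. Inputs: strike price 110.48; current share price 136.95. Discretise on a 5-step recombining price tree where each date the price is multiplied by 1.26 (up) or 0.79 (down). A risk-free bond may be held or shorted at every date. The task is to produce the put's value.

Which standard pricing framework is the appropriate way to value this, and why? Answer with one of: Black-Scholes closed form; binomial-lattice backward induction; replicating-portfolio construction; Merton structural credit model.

framework: binomial-lattice backward induction

Key observation: early exercise of the strike-110.48 put must be checked at each of the 5 dates (spot 136.95), which forces a node-by-node comparison of intrinsic and continuation value backward from expiry.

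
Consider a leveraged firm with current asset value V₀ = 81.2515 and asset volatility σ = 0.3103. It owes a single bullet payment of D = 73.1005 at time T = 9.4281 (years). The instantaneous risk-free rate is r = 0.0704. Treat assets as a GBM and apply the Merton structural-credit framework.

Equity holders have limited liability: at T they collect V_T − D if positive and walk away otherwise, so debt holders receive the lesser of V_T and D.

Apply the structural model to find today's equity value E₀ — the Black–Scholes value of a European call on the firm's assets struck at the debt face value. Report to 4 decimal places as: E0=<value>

Equity is a call on the firm's assets struck at D = 73.1005:
d₁ = [ln(V₀/D) + (r + σ²/2)T] / (σ√T)
   = [ln(81.2515/73.1005) + (0.0704 + 0.5·0.3103²)·9.4281] / (0.3103·√9.4281)
   = [0.105714 + 1.117636] / 0.952783 = 1.283976
d₂ = d₁ − σ√T = 1.283976 − 0.952783 = 0.331193
N(d₁) = 0.900425,  N(d₂) = 0.629751,  e^(−rT) = 0.514923
E₀ = V₀·N(d₁) − D·e^(−rT)·N(d₂)
   = 81.2515·0.900425 − 73.1005·0.514923·0.629751 = 49.456346

E0=49.4563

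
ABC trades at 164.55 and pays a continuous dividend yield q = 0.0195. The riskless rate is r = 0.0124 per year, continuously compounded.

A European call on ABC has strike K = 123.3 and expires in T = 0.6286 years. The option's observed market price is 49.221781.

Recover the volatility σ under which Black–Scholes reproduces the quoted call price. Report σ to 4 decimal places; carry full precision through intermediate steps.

sigma = 0.5390

At σ = 0.5390 the Black–Scholes value reproduces the quote:
σ√T = 0.539·√0.6286 = 0.427342
d₁ = (ln(S/K) + (r−q+σ²/2)T) / (σ√T) = (ln(164.55/123.3) + (0.0124−0.0195+0.539²/2)·0.6286) / 0.427342 = (0.288594 + 0.086848) / 0.427342 = 0.878550
d₂ = d₁ − σ√T = 0.878550 − 0.427342 = 0.451208
e^{−rT} = 0.992236
e^{−qT} = 0.987817
N(d₁) = 0.810177,  N(d₂) = 0.674080
V = S·e^{−qT}·N(d₁) − K·e^{−rT}·N(d₂) = 131.690537 − 82.468756 = 49.221781 (matching the quote); vega is positive throughout, so no other σ reproduces this price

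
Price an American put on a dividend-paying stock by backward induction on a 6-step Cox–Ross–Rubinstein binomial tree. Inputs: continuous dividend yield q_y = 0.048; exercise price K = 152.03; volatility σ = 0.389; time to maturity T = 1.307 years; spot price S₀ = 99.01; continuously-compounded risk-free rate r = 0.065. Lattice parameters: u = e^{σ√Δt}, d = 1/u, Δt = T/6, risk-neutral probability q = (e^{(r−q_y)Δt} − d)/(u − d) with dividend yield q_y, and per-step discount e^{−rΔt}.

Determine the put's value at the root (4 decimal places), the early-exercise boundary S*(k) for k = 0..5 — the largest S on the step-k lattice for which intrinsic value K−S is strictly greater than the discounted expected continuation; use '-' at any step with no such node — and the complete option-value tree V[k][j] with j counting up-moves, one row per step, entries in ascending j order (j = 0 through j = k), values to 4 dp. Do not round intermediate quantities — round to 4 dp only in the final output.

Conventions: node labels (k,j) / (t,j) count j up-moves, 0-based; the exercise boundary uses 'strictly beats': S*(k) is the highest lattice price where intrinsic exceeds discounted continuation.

params: Δt=0.21783 u=1.19908 d=0.83397 q=0.46490 e^(-rΔt)=0.98594
t_6 payoffs: 118.7192 104.1358 83.1678 53.0200 9.6736 0.0000 0.0000
t_5: node(5,0) S=39.9424 payoff=112.0876 vs cont=110.3656 → 112.0876 [stop]  node(5,1) S=57.4291 payoff=94.6009 vs cont=93.0608 → 94.6009 [stop]  node(5,2) S=82.5715 payoff=69.4585 vs cont=68.1799 → 69.4585 [stop]  node(5,3) S=118.7211 payoff=33.3089 vs cont=32.4063 → 33.3089 [stop]  node(5,4) S=170.6970 payoff=0.0000 vs cont=5.1036 → 5.1036 [wait]  node(5,5) S=245.4279 payoff=0.0000 vs cont=0.0000 → 0.0000 [wait]  ⇒ S*(5)=118.7211
t_4: node(4,0) S=47.8942 payoff=104.1358 vs cont=102.4965 → 104.1358 [stop]  node(4,1) S=68.8622 payoff=83.1678 vs cont=81.7466 → 83.1678 [stop]  node(4,2) S=99.0100 payoff=53.0200 vs cont=51.9124 → 53.0200 [stop]  node(4,3) S=142.3564 payoff=9.6736 vs cont=19.9124 → 19.9124 [wait]  node(4,4) S=204.6798 payoff=0.0000 vs cont=2.6926 → 2.6926 [wait]  ⇒ S*(4)=99.0100
t_3: node(3,0) S=57.4291 payoff=94.6009 vs cont=93.0608 → 94.6009 [stop]  node(3,1) S=82.5715 payoff=69.4585 vs cont=68.1799 → 69.4585 [stop]  node(3,2) S=118.7211 payoff=33.3089 vs cont=37.0994 → 37.0994 [wait]  node(3,3) S=170.6970 payoff=0.0000 vs cont=11.7395 → 11.7395 [wait]  ⇒ S*(3)=82.5715
t_2: node(2,0) S=68.8622 payoff=83.1678 vs cont=81.7466 → 83.1678 [stop]  node(2,1) S=99.0100 payoff=53.0200 vs cont=53.6498 → 53.6498 [wait]  node(2,2) S=142.3564 payoff=9.6736 vs cont=24.9538 → 24.9538 [wait]  ⇒ S*(2)=68.8622
t_1: node(1,0) S=82.5715 payoff=69.4585 vs cont=68.4686 → 69.4585 [stop]  node(1,1) S=118.7211 payoff=33.3089 vs cont=39.7424 → 39.7424 [wait]  ⇒ S*(1)=82.5715
t_0: node(0,0) S=99.0100 payoff=53.0200 vs cont=54.8613 → 54.8613 [wait]  ⇒ S*(0)=-

price = 54.8613
boundary = - 82.5715 68.8622 82.5715 99.0100 118.7211
tree:
54.8613
69.4585 39.7424
83.1678 53.6498 24.9538
94.6009 69.4585 37.0994 11.7395
104.1358 83.1678 53.0200 19.9124 2.6926
112.0876 94.6009 69.4585 33.3089 5.1036 0.0000
118.7192 104.1358 83.1678 53.0200 9.6736 0.0000 0.0000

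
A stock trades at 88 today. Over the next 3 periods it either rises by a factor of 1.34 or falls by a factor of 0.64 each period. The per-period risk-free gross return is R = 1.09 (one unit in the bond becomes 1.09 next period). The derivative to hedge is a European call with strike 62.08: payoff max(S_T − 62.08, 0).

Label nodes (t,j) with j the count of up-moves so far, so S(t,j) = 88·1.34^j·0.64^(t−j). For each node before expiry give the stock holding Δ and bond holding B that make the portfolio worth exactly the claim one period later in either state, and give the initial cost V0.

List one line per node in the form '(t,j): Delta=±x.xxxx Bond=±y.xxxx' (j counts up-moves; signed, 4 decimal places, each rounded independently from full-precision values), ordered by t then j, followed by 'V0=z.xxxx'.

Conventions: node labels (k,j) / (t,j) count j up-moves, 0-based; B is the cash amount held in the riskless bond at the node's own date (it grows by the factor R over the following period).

(0,0): Delta=0.8696 Bond=-32.4695
(1,0): Delta=0.5842 Bond=-19.3172
(1,1): Delta=0.9453 Bond=-44.3220
(2,0): Delta=0.0000 Bond=0.0000
(2,1): Delta=0.7392 Bond=-32.7534
(2,2): Delta=1.0000 Bond=-56.9541
V0=44.0526

Arbitrage-free pricing uses the up-move probability p* = (R−d)/(u−d) = 0.6429, discounting each step at R = 1.09.
Expiry values: V(3,0)=0.0000, V(3,1)=0.0000, V(3,2)=39.0482, V(3,3)=149.6572
Node (2,0) S=36.0448: V=(p*·0.0000+(1−p*)·0.0000)/1.09=0.0000; Δ=(0.0000−0.0000)/(48.3000−23.0687)=0.0000; B=V−Δ·S=0.0000
Node (2,1) S=75.4688: V=(p*·39.0482+(1−p*)·0.0000)/1.09=23.0297; Δ=(39.0482−0.0000)/(101.1282−48.3000)=0.7392; B=V−Δ·S=-32.7534
Node (2,2) S=158.0128: V=(p*·149.6572+(1−p*)·39.0482)/1.09=101.0587; Δ=(149.6572−39.0482)/(211.7372−101.1282)=1.0000; B=V−Δ·S=-56.9541
Node (1,0) S=56.3200: V=(p*·23.0297+(1−p*)·0.0000)/1.09=13.5824; Δ=(23.0297−0.0000)/(75.4688−36.0448)=0.5842; B=V−Δ·S=-19.3172
Node (1,1) S=117.9200: V=(p*·101.0587+(1−p*)·23.0297)/1.09=67.1479; Δ=(101.0587−23.0297)/(158.0128−75.4688)=0.9453; B=V−Δ·S=-44.3220
Node (0,0) S=88.0000: V=(p*·67.1479+(1−p*)·13.5824)/1.09=44.0526; Δ=(67.1479−13.5824)/(117.9200−56.3200)=0.8696; B=V−Δ·S=-32.4695
Verification: the root portfolio costs Δ(0,0)·S0 + B(0,0) = 44.0526, matching V0.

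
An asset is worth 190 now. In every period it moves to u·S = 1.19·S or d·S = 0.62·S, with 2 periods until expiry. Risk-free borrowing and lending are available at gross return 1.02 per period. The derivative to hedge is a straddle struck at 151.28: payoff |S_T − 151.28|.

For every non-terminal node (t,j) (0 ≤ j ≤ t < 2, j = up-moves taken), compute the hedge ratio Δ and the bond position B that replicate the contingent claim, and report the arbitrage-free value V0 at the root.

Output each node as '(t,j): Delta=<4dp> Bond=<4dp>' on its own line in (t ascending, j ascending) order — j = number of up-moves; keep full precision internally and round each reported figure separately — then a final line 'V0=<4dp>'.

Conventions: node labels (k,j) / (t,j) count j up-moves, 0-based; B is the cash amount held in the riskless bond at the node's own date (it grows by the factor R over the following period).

Under the risk-neutral measure, an up-move has probability p* = (R−d)/(u−d) = 0.7018 and values discount at R = 1.02.
Payoffs at expiry: V(2,0)=78.2440, V(2,1)=11.0980, V(2,2)=117.7790
  t=1,j=0: stock 117.8000 → up 140.1820 (V=11.0980), down 73.0360 (V=78.2440). Price 30.5137; hedge Δ=-1.0000, bond B=148.3137.
  t=1,j=1: stock 226.1000 → up 269.0590 (V=117.7790), down 140.1820 (V=11.0980). Price 84.2763; hedge Δ=0.8278, bond B=-102.8833.
  t=0,j=0: stock 190.0000 → up 226.1000 (V=84.2763), down 117.8000 (V=30.5137). Price 66.9038; hedge Δ=0.4964, bond B=-27.4166.
Check: Δ(0,0)·S0 + B(0,0) = 66.9038 = V0.

(0,0): Delta=0.4964 Bond=-27.4166
(1,0): Delta=-1.0000 Bond=148.3137
(1,1): Delta=0.8278 Bond=-102.8833
V0=66.9038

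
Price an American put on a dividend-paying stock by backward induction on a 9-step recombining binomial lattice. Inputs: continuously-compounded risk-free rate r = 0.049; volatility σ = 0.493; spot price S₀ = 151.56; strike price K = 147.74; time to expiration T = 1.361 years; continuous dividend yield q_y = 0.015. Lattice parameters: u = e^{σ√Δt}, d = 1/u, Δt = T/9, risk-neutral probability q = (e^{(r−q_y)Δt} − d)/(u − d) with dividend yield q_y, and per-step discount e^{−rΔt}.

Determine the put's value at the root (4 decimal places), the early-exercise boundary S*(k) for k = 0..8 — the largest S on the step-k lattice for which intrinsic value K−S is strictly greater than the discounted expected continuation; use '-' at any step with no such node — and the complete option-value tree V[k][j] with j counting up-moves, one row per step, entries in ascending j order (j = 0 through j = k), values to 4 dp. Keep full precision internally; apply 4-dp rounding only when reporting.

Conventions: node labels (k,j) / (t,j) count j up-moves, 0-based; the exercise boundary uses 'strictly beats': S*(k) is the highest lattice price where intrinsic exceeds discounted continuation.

Δt=0.15122  u=1.21132  d=0.82554  q=0.46558  discount=0.99262
step 9 (expiry): payoffs max(K−S,0) = 120.7477 108.1340 89.6258 62.4687 22.6208 0.0000 0.0000 0.0000 0.0000 0.0000
step 8: (k=8,j=0): S=32.6964, K−S=115.0436, hold=114.0269 ⇒ V=115.0436 exercise | (k=8,j=1): S=47.9757, K−S=99.7643, hold=98.7823 ⇒ V=99.7643 exercise | (k=8,j=2): S=70.3951, K−S=77.3449, hold=76.4137 ⇒ V=77.3449 exercise | (k=8,j=3): S=103.2913, K−S=44.4487, hold=43.5921 ⇒ V=44.4487 exercise | (k=8,j=4): S=151.5600, K−S=0.0000, hold=11.9997 ⇒ V=11.9997 continue | (k=8,j=5): S=222.3851, K−S=0.0000, hold=0.0000 ⇒ V=0.0000 continue | (k=8,j=6): S=326.3072, K−S=0.0000, hold=0.0000 ⇒ V=0.0000 continue | (k=8,j=7): S=478.7928, K−S=0.0000, hold=0.0000 ⇒ V=0.0000 continue | (k=8,j=8): S=702.5361, K−S=0.0000, hold=0.0000 ⇒ V=0.0000 continue  boundary S*=103.2913
step 7: (k=7,j=0): S=39.6060, K−S=108.1340, hold=107.1330 ⇒ V=108.1340 exercise | (k=7,j=1): S=58.1142, K−S=89.6258, hold=88.6668 ⇒ V=89.6258 exercise | (k=7,j=2): S=85.2713, K−S=62.4687, hold=61.5712 ⇒ V=62.4687 exercise | (k=7,j=3): S=125.1192, K−S=22.6208, hold=29.1245 ⇒ V=29.1245 continue | (k=7,j=4): S=183.5883, K−S=0.0000, hold=6.3656 ⇒ V=6.3656 continue | (k=7,j=5): S=269.3805, K−S=0.0000, hold=0.0000 ⇒ V=0.0000 continue | (k=7,j=6): S=395.2639, K−S=0.0000, hold=0.0000 ⇒ V=0.0000 continue | (k=7,j=7): S=579.9735, K−S=0.0000, hold=0.0000 ⇒ V=0.0000 continue  boundary S*=85.2713
step 6: (k=6,j=0): S=47.9757, K−S=99.7643, hold=98.7823 ⇒ V=99.7643 exercise | (k=6,j=1): S=70.3951, K−S=77.3449, hold=76.4137 ⇒ V=77.3449 exercise | (k=6,j=2): S=103.2913, K−S=44.4487, hold=46.5978 ⇒ V=46.5978 continue | (k=6,j=3): S=151.5600, K−S=0.0000, hold=18.3916 ⇒ V=18.3916 continue | (k=6,j=4): S=222.3851, K−S=0.0000, hold=3.3768 ⇒ V=3.3768 continue | (k=6,j=5): S=326.3072, K−S=0.0000, hold=0.0000 ⇒ V=0.0000 continue | (k=6,j=6): S=478.7928, K−S=0.0000, hold=0.0000 ⇒ V=0.0000 continue  boundary S*=70.3951
step 5: (k=5,j=0): S=58.1142, K−S=89.6258, hold=88.6668 ⇒ V=89.6258 exercise | (k=5,j=1): S=85.2713, K−S=62.4687, hold=62.5643 ⇒ V=62.5643 continue | (k=5,j=2): S=125.1192, K−S=22.6208, hold=33.2185 ⇒ V=33.2185 continue | (k=5,j=3): S=183.5883, K−S=0.0000, hold=11.3169 ⇒ V=11.3169 continue | (k=5,j=4): S=269.3805, K−S=0.0000, hold=1.7913 ⇒ V=1.7913 continue | (k=5,j=5): S=395.2639, K−S=0.0000, hold=0.0000 ⇒ V=0.0000 continue  boundary S*=58.1142
step 4: (k=4,j=0): S=70.3951, K−S=77.3449, hold=76.4579 ⇒ V=77.3449 exercise | (k=4,j=1): S=103.2913, K−S=44.4487, hold=48.5405 ⇒ V=48.5405 continue | (k=4,j=2): S=151.5600, K−S=0.0000, hold=22.8516 ⇒ V=22.8516 continue | (k=4,j=3): S=222.3851, K−S=0.0000, hold=6.8311 ⇒ V=6.8311 continue | (k=4,j=4): S=326.3072, K−S=0.0000, hold=0.9502 ⇒ V=0.9502 continue  boundary S*=70.3951
step 3: (k=3,j=0): S=85.2713, K−S=62.4687, hold=63.4621 ⇒ V=63.4621 continue | (k=3,j=1): S=125.1192, K−S=22.6208, hold=36.3102 ⇒ V=36.3102 continue | (k=3,j=2): S=183.5883, K−S=0.0000, hold=15.2792 ⇒ V=15.2792 continue | (k=3,j=3): S=269.3805, K−S=0.0000, hold=4.0629 ⇒ V=4.0629 continue  boundary S*=-
step 2: (k=2,j=0): S=103.2913, K−S=44.4487, hold=50.4456 ⇒ V=50.4456 continue | (k=2,j=1): S=151.5600, K−S=0.0000, hold=26.3228 ⇒ V=26.3228 continue | (k=2,j=2): S=222.3851, K−S=0.0000, hold=9.9828 ⇒ V=9.9828 continue  boundary S*=-
step 1: (k=1,j=0): S=125.1192, K−S=22.6208, hold=38.9250 ⇒ V=38.9250 continue | (k=1,j=1): S=183.5883, K−S=0.0000, hold=18.5771 ⇒ V=18.5771 continue  boundary S*=-
step 0: (k=0,j=0): S=151.5600, K−S=0.0000, hold=29.2340 ⇒ V=29.2340 continue  boundary S*=-

price = 29.2340
boundary = - - - - 70.3951 58.1142 70.3951 85.2713 103.2913
tree:
29.2340
38.9250 18.5771
50.4456 26.3228 9.9828
63.4621 36.3102 15.2792 4.0629
77.3449 48.5405 22.8516 6.8311 0.9502
89.6258 62.5643 33.2185 11.3169 1.7913 0.0000
99.7643 77.3449 46.5978 18.3916 3.3768 0.0000 0.0000
108.1340 89.6258 62.4687 29.1245 6.3656 0.0000 0.0000 0.0000
115.0436 99.7643 77.3449 44.4487 11.9997 0.0000 0.0000 0.0000 0.0000
120.7477 108.1340 89.6258 62.4687 22.6208 0.0000 0.0000 0.0000 0.0000 0.0000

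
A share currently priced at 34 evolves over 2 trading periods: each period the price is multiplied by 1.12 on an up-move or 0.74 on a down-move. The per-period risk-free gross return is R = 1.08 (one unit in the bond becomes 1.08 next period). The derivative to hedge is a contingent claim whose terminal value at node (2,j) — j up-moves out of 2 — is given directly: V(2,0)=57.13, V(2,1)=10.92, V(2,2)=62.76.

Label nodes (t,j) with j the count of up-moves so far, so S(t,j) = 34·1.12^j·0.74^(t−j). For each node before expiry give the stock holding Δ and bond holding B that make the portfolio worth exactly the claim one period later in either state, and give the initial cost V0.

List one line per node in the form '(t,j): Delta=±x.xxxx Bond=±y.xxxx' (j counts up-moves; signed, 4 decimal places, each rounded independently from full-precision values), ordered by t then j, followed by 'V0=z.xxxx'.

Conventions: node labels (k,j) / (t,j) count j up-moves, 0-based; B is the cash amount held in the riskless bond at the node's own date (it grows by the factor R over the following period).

Arbitrage-free pricing uses the up-move probability p* = (R−d)/(u−d) = 0.8947, discounting each step at R = 1.08.
At maturity the claim pays: V(2,0)=57.1300, V(2,1)=10.9200, V(2,2)=62.7600
Node (1,0) S=25.1600: V=(p*·10.9200+(1−p*)·57.1300)/1.08=14.6150; Δ=(10.9200−57.1300)/(28.1792−18.6184)=-4.8333; B=V−Δ·S=136.2203
Node (1,1) S=38.0800: V=(p*·62.7600+(1−p*)·10.9200)/1.08=53.0585; Δ=(62.7600−10.9200)/(42.6496−28.1792)=3.5825; B=V−Δ·S=-83.3626
Node (0,0) S=34.0000: V=(p*·53.0585+(1−p*)·14.6150)/1.08=45.3813; Δ=(53.0585−14.6150)/(38.0800−25.1600)=2.9755; B=V−Δ·S=-55.7857
Sanity check at the root: Δ(0,0)·S0 + B(0,0) reproduces V0 = 45.3813.

(0,0): Delta=2.9755 Bond=-55.7857
(1,0): Delta=-4.8333 Bond=136.2203
(1,1): Delta=3.5825 Bond=-83.3626
V0=45.3813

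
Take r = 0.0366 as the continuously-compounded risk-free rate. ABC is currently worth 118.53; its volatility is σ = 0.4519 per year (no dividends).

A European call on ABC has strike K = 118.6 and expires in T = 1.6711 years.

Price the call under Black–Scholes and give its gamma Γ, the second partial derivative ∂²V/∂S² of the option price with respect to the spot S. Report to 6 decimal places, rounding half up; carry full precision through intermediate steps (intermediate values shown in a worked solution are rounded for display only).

σ√T = 0.4519·√1.6711 = 0.584176
d₁ = (ln(S/K) + (r+σ²/2)T) / (σ√T) = (ln(118.53/118.6) + (0.0366+0.4519²/2)·1.6711) / 0.584176 = (-0.000590 + 0.231793) / 0.584176 = 0.395776
d₂ = d₁ − σ√T = 0.395776 − 0.584176 = -0.188400
e^{−rT} = 0.940671
N(d₁) = 0.653865,  N(d₂) = 0.425281
Call price V = S·N(d₁) − K·e^{−rT}·N(d₂) = 77.502586 − 47.445905 = 30.056681
φ(d₁) = (1/√(2π))·e^{−d₁²/2} = 0.368890
Γ = φ(d₁) / (S·σ·√T) = 0.005328

price = 30.056681
Γ = 0.005328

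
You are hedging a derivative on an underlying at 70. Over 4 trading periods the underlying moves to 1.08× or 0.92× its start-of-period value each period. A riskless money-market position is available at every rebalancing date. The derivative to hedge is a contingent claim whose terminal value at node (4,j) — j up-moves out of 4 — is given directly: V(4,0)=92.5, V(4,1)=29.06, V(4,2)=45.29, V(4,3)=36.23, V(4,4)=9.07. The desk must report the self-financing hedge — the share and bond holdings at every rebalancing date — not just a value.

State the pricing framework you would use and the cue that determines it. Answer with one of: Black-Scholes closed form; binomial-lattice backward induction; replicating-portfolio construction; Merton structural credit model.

Key observation: since the answer must list Δ and B at each node of the 1.08/0.92 lattice on 70, the replicating-portfolio method — solving the two-state system at every node — is the one that applies.

framework: replicating-portfolio construction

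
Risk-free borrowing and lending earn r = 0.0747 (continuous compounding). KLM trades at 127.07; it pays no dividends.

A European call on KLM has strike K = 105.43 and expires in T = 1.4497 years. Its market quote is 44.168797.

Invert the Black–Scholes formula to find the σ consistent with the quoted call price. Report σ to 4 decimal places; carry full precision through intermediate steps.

At σ = 0.4718 the Black–Scholes value reproduces the quote:
σ√T = 0.4718·√1.4497 = 0.568064
d₁ = (ln(S/K) + (r+σ²/2)T) / (σ√T) = (ln(127.07/105.43) + (0.0747+0.4718²/2)·1.4497) / 0.568064 = (0.186691 + 0.269641) / 0.568064 = 0.803311
d₂ = d₁ − σ√T = 0.803311 − 0.568064 = 0.235247
e^{−rT} = 0.897365
N(d₁) = 0.789102,  N(d₂) = 0.592992
V = S·N(d₁) − K·e^{−rT}·N(d₂) = 100.271245 − 56.102448 = 44.168797 (equal to the quote); since ∂V/∂σ > 0 for all σ, the implied volatility is unique

sigma = 0.4718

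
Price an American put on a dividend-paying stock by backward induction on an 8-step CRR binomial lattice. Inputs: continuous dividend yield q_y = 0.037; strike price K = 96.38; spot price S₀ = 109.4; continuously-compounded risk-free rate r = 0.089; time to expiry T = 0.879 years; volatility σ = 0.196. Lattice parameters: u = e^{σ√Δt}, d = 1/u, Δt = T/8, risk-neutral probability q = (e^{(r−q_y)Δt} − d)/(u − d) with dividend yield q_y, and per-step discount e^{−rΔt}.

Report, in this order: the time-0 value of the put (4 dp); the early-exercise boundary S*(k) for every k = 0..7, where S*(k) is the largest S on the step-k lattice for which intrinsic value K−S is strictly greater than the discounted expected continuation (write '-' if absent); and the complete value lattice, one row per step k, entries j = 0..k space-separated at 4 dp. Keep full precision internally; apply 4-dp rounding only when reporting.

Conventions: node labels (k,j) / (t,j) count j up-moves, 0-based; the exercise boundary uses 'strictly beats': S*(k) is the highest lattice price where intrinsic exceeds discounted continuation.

Δt=0.10988  u=1.06713  d=0.93710  q=0.52783  discount=0.99027
step 8 (expiry): payoffs max(K−S,0) = 31.3233 22.2962 12.0165 0.3104 0.0000 0.0000 0.0000 0.0000 0.0000
step 7: (k=7,j=0): S=69.4237, K−S=26.9563, hold=26.3000 ⇒ V=26.9563 exercise | (k=7,j=1): S=79.0568, K−S=17.3232, hold=16.7061 ⇒ V=17.3232 exercise | (k=7,j=2): S=90.0265, K−S=6.3535, hold=5.7808 ⇒ V=6.3535 exercise | (k=7,j=3): S=102.5184, K−S=0.0000, hold=0.1451 ⇒ V=0.1451 continue | (k=7,j=4): S=116.7436, K−S=0.0000, hold=0.0000 ⇒ V=0.0000 continue | (k=7,j=5): S=132.9426, K−S=0.0000, hold=0.0000 ⇒ V=0.0000 continue | (k=7,j=6): S=151.3894, K−S=0.0000, hold=0.0000 ⇒ V=0.0000 continue | (k=7,j=7): S=172.3958, K−S=0.0000, hold=0.0000 ⇒ V=0.0000 continue  boundary S*=90.0265
step 6: (k=6,j=0): S=74.0838, K−S=22.2962, hold=21.6588 ⇒ V=22.2962 exercise | (k=6,j=1): S=84.3635, K−S=12.0165, hold=11.4208 ⇒ V=12.0165 exercise | (k=6,j=2): S=96.0696, K−S=0.3104, hold=3.0466 ⇒ V=3.0466 continue | (k=6,j=3): S=109.4000, K−S=0.0000, hold=0.0679 ⇒ V=0.0679 continue | (k=6,j=4): S=124.5801, K−S=0.0000, hold=0.0000 ⇒ V=0.0000 continue | (k=6,j=5): S=141.8665, K−S=0.0000, hold=0.0000 ⇒ V=0.0000 continue | (k=6,j=6): S=161.5516, K−S=0.0000, hold=0.0000 ⇒ V=0.0000 continue  boundary S*=84.3635
step 5: (k=5,j=0): S=79.0568, K−S=17.3232, hold=16.7061 ⇒ V=17.3232 exercise | (k=5,j=1): S=90.0265, K−S=6.3535, hold=7.2110 ⇒ V=7.2110 continue | (k=5,j=2): S=102.5184, K−S=0.0000, hold=1.4600 ⇒ V=1.4600 continue | (k=5,j=3): S=116.7436, K−S=0.0000, hold=0.0317 ⇒ V=0.0317 continue | (k=5,j=4): S=132.9426, K−S=0.0000, hold=0.0000 ⇒ V=0.0000 continue | (k=5,j=5): S=151.3894, K−S=0.0000, hold=0.0000 ⇒ V=0.0000 continue  boundary S*=79.0568
step 4: (k=4,j=0): S=84.3635, K−S=12.0165, hold=11.8691 ⇒ V=12.0165 exercise | (k=4,j=1): S=96.0696, K−S=0.3104, hold=4.1348 ⇒ V=4.1348 continue | (k=4,j=2): S=109.4000, K−S=0.0000, hold=0.6992 ⇒ V=0.6992 continue | (k=4,j=3): S=124.5801, K−S=0.0000, hold=0.0148 ⇒ V=0.0148 continue | (k=4,j=4): S=141.8665, K−S=0.0000, hold=0.0000 ⇒ V=0.0000 continue  boundary S*=84.3635
step 3: (k=3,j=0): S=90.0265, K−S=6.3535, hold=7.7799 ⇒ V=7.7799 continue | (k=3,j=1): S=102.5184, K−S=0.0000, hold=2.2988 ⇒ V=2.2988 continue | (k=3,j=2): S=116.7436, K−S=0.0000, hold=0.3347 ⇒ V=0.3347 continue | (k=3,j=3): S=132.9426, K−S=0.0000, hold=0.0069 ⇒ V=0.0069 continue  boundary S*=-
step 2: (k=2,j=0): S=96.0696, K−S=0.3104, hold=4.8393 ⇒ V=4.8393 continue | (k=2,j=1): S=109.4000, K−S=0.0000, hold=1.2498 ⇒ V=1.2498 continue | (k=2,j=2): S=124.5801, K−S=0.0000, hold=0.1601 ⇒ V=0.1601 continue  boundary S*=-
step 1: (k=1,j=0): S=102.5184, K−S=0.0000, hold=2.9160 ⇒ V=2.9160 continue | (k=1,j=1): S=116.7436, K−S=0.0000, hold=0.6681 ⇒ V=0.6681 continue  boundary S*=-
step 0: (k=0,j=0): S=109.4000, K−S=0.0000, hold=1.7127 ⇒ V=1.7127 continue  boundary S*=-

price = 1.7127
boundary = - - - - 84.3635 79.0568 84.3635 90.0265
tree:
1.7127
2.9160 0.6681
4.8393 1.2498 0.1601
7.7799 2.2988 0.3347 0.0069
12.0165 4.1348 0.6992 0.0148 0.0000
17.3232 7.2110 1.4600 0.0317 0.0000 0.0000
22.2962 12.0165 3.0466 0.0679 0.0000 0.0000 0.0000
26.9563 17.3232 6.3535 0.1451 0.0000 0.0000 0.0000 0.0000
31.3233 22.2962 12.0165 0.3104 0.0000 0.0000 0.0000 0.0000 0.0000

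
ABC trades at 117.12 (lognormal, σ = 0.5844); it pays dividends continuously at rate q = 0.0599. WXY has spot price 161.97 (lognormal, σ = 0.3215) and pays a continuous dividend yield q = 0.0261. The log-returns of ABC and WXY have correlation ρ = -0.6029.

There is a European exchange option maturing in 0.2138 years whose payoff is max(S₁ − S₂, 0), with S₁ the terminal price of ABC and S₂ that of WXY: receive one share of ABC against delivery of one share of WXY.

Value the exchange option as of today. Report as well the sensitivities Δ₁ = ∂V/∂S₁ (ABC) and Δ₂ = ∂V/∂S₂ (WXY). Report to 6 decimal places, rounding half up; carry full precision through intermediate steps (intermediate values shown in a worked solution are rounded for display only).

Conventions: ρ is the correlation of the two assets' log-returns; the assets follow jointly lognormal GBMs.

exchange price = 5.378538
Δ1 = 0.243429
Δ2 = -0.142816

σ_eff = √(σ₁² + σ₂² − 2ρσ₁σ₂) = √(0.5844² + 0.3215² − 2·-0.6029·0.5844·0.3215) = 0.819413
d₁ = (ln(S₁/S₂) + (q₂ − q₁ + σ_eff²/2)T) / (σ_eff√T) = (ln(117.12/161.97) + (0.0261 − 0.0599 + 0.335718)·0.2138) / 0.378884 = -0.685333
d₂ = d₁ − σ_eff√T = -0.685333 − 0.378884 = -1.064217
N(d₁) = 0.246567,  N(d₂) = 0.143615
V = S₁·e^{−q₁T}·N(d₁) − S₂·e^{−q₂T}·N(d₂) = 28.510435 − 23.131897 = 5.378538
Key observation: the rate r is irrelevant here: denominating values in WXY turns the exchange into a ratio option on S₁/S₂, and discounting at r drops out.
Δ₁ = e^{−q₁T}·N(d₁) = 0.243429;  Δ₂ = −e^{−q₂T}·N(d₂) = -0.142816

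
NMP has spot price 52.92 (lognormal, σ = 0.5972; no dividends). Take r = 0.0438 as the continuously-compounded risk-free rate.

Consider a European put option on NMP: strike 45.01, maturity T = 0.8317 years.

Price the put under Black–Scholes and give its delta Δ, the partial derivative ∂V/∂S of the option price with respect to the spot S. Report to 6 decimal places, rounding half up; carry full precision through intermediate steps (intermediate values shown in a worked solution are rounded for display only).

σ√T = 0.5972·√0.8317 = 0.544632
d₁ = (ln(S/K) + (r+σ²/2)T) / (σ√T) = (ln(52.92/45.01) + (0.0438+0.5972²/2)·0.8317) / 0.544632 = (0.161897 + 0.184740) / 0.544632 = 0.636461
d₂ = d₁ − σ√T = 0.636461 − 0.544632 = 0.091829
e^{−rT} = 0.964227
N(−d₁) = 0.262238,  N(−d₂) = 0.463417
Put price V = K·e^{−rT}·N(−d₂) − S·N(−d₁) = 20.112228 − 13.877632 = 6.234596
Δ = −N(−d₁) = -0.262238

price = 6.234596
Δ = -0.262238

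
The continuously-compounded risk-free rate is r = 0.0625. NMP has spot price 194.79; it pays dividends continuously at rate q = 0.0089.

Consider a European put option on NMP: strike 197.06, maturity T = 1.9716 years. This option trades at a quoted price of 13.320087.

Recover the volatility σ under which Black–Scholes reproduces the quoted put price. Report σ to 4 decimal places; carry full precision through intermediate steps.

At σ = 0.2039 the Black–Scholes value reproduces the quote:
σ√T = 0.2039·√1.9716 = 0.286303
d₁ = (ln(S/K) + (r−q+σ²/2)T) / (σ√T) = (ln(194.79/197.06) + (0.0625−0.0089+0.2039²/2)·1.9716) / 0.286303 = (-0.011586 + 0.146663) / 0.286303 = 0.471794
d₂ = d₁ − σ√T = 0.471794 − 0.286303 = 0.185491
e^{−rT} = 0.884065
e^{−qT} = 0.982606
N(−d₁) = 0.318537,  N(−d₂) = 0.426422
V = K·e^{−rT}·N(−d₂) − S·e^{−qT}·N(−d₁) = 74.288589 − 60.968501 = 13.320087 (matching the quote); vega is positive throughout, so no other σ reproduces this price

sigma = 0.2039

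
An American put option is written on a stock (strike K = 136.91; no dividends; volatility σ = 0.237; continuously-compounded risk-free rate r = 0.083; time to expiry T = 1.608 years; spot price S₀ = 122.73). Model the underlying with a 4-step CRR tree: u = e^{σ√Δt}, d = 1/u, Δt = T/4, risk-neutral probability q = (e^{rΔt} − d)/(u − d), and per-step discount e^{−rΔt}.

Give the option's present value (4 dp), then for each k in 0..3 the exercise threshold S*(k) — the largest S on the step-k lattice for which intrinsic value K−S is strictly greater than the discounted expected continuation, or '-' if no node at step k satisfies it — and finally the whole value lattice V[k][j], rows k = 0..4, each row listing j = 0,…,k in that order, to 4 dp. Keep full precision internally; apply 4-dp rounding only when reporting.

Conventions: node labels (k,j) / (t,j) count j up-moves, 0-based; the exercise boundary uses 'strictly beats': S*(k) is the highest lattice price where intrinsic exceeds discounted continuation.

Δt=0.40200  u=1.16214  d=0.86048  q=0.57498  discount=0.96718
step 4 (expiry): payoffs max(K−S,0) = 69.6260 46.0378 14.1800 0.0000 0.0000
step 3: (k=3,j=0): S=78.1936, K−S=58.7164, hold=54.2236 ⇒ V=58.7164 exercise | (k=3,j=1): S=105.6066, K−S=31.3034, hold=26.8107 ⇒ V=31.3034 exercise | (k=3,j=2): S=142.6299, K−S=0.0000, hold=5.8291 ⇒ V=5.8291 continue | (k=3,j=3): S=192.6327, K−S=0.0000, hold=0.0000 ⇒ V=0.0000 continue  boundary S*=105.6066
step 2: (k=2,j=0): S=90.8722, K−S=46.0378, hold=41.5450 ⇒ V=46.0378 exercise | (k=2,j=1): S=122.7300, K−S=14.1800, hold=16.1097 ⇒ V=16.1097 continue | (k=2,j=2): S=165.7564, K−S=0.0000, hold=2.3962 ⇒ V=2.3962 continue  boundary S*=90.8722
step 1: (k=1,j=0): S=105.6066, K−S=31.3034, hold=27.8838 ⇒ V=31.3034 exercise | (k=1,j=1): S=142.6299, K−S=0.0000, hold=7.9549 ⇒ V=7.9549 continue  boundary S*=105.6066
step 0: (k=0,j=0): S=122.7300, K−S=14.1800, hold=17.2919 ⇒ V=17.2919 continue  boundary S*=-

price = 17.2919
boundary = - 105.6066 90.8722 105.6066
tree:
17.2919
31.3034 7.9549
46.0378 16.1097 2.3962
58.7164 31.3034 5.8291 0.0000
69.6260 46.0378 14.1800 0.0000 0.0000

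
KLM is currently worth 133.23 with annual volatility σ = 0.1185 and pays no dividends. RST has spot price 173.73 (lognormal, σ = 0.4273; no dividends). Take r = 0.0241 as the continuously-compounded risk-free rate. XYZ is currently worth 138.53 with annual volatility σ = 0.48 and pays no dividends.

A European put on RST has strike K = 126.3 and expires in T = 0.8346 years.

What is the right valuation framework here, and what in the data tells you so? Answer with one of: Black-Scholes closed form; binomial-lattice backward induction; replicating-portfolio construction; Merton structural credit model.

Key observation: a European claim on RST (strike 126.3) — a lognormal (GBM) underlying with constant rate and volatility — has an exact closed-form value; no lattice or capital structure is involved.

framework: Black-Scholes closed form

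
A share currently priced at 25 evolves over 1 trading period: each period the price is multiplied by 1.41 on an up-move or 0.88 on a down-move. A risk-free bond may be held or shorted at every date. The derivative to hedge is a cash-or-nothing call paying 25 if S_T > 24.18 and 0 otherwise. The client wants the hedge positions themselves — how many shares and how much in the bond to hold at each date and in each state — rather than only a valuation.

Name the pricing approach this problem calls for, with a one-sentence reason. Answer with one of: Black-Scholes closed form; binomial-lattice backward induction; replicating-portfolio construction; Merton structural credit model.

Key observation: a price alone would not answer the question — the per-node share/bond construction on the spot-25, 1.41/0.88 tree is required, and only the replicating-portfolio method yields it.

framework: replicating-portfolio construction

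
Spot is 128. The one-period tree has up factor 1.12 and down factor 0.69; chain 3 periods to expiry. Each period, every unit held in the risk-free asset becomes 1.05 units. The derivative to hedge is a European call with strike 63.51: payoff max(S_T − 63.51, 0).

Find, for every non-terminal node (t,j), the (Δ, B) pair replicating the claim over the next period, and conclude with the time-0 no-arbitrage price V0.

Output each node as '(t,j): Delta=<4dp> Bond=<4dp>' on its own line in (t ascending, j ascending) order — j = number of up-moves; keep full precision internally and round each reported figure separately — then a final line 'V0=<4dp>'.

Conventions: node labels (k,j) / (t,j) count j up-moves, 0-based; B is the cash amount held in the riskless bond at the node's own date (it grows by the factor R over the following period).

(0,0): Delta=0.9906 Bond=-53.5827
(1,0): Delta=0.9124 Bond=-49.3518
(1,1): Delta=1.0000 Bond=-57.6054
(2,0): Delta=0.1810 Bond=-7.2495
(2,1): Delta=1.0000 Bond=-60.4857
(2,2): Delta=1.0000 Bond=-60.4857
V0=73.2177

Risk-neutral probability p* = (R−d)/(u−d) = (1.05−0.69)/(1.12−0.69) = 0.8372.
Expiry values: V(3,0)=0.0000, V(3,1)=4.7437, V(3,2)=47.2786, V(3,3)=116.3208
  t=2,j=0: stock 60.9408 → up 68.2537 (V=4.7437), down 42.0492 (V=0.0000). Price 3.7823; hedge Δ=0.1810, bond B=-7.2495.
  t=2,j=1: stock 98.9184 → up 110.7886 (V=47.2786), down 68.2537 (V=4.7437). Price 38.4327; hedge Δ=1.0000, bond B=-60.4857.
  t=2,j=2: stock 160.5632 → up 179.8308 (V=116.3208), down 110.7886 (V=47.2786). Price 100.0775; hedge Δ=1.0000, bond B=-60.4857.
  t=1,j=0: stock 88.3200 → up 98.9184 (V=38.4327), down 60.9408 (V=3.7823). Price 31.2304; hedge Δ=0.9124, bond B=-49.3518.
  t=1,j=1: stock 143.3600 → up 160.5632 (V=100.0775), down 98.9184 (V=38.4327). Price 85.7546; hedge Δ=1.0000, bond B=-57.6054.
  t=0,j=0: stock 128.0000 → up 143.3600 (V=85.7546), down 88.3200 (V=31.2304). Price 73.2177; hedge Δ=0.9906, bond B=-53.5827.
Check: Δ(0,0)·S0 + B(0,0) = 73.2177 = V0.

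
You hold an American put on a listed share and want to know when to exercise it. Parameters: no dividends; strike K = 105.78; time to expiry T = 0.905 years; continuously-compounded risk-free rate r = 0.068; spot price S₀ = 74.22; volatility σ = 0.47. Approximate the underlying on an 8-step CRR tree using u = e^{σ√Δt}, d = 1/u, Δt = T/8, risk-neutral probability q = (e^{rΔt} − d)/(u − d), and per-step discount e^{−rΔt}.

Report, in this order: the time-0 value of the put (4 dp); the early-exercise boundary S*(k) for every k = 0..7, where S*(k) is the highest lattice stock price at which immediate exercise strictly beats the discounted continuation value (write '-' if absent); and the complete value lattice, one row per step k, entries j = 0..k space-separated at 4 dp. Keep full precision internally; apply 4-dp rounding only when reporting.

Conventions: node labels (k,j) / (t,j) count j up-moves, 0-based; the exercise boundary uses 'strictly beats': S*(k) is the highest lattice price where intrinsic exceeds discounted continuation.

params: Δt=0.11313 u=1.17126 d=0.85378 q=0.48489 e^(-rΔt)=0.99234
t_8 payoffs: 84.8247 77.0324 66.3427 51.6779 31.5600 3.9613 0.0000 0.0000 0.0000
t_7: node(7,0) S=24.5441 payoff=81.2359 vs cont=80.4253 → 81.2359 [stop]  node(7,1) S=33.6709 payoff=72.1091 vs cont=71.2985 → 72.1091 [stop]  node(7,2) S=46.1914 payoff=59.5886 vs cont=58.7780 → 59.5886 [stop]  node(7,3) S=63.3677 payoff=42.4123 vs cont=41.6018 → 42.4123 [stop]  node(7,4) S=86.9309 payoff=18.8491 vs cont=18.0385 → 18.8491 [stop]  node(7,5) S=119.2562 payoff=0.0000 vs cont=2.0249 → 2.0249 [wait]  node(7,6) S=163.6016 payoff=0.0000 vs cont=0.0000 → 0.0000 [wait]  node(7,7) S=224.4368 payoff=0.0000 vs cont=0.0000 → 0.0000 [wait]  ⇒ S*(7)=86.9309
t_6: node(6,0) S=28.7476 payoff=77.0324 vs cont=76.2218 → 77.0324 [stop]  node(6,1) S=39.4373 payoff=66.3427 vs cont=65.5321 → 66.3427 [stop]  node(6,2) S=54.1021 payoff=51.6779 vs cont=50.8673 → 51.6779 [stop]  node(6,3) S=74.2200 payoff=31.5600 vs cont=30.7494 → 31.5600 [stop]  node(6,4) S=101.8187 payoff=3.9613 vs cont=10.6093 → 10.6093 [wait]  node(6,5) S=139.6800 payoff=0.0000 vs cont=1.0351 → 1.0351 [wait]  node(6,6) S=191.6200 payoff=0.0000 vs cont=0.0000 → 0.0000 [wait]  ⇒ S*(6)=74.2200
t_5: node(5,0) S=33.6709 payoff=72.1091 vs cont=71.2985 → 72.1091 [stop]  node(5,1) S=46.1914 payoff=59.5886 vs cont=58.7780 → 59.5886 [stop]  node(5,2) S=63.3677 payoff=42.4123 vs cont=41.6018 → 42.4123 [stop]  node(5,3) S=86.9309 payoff=18.8491 vs cont=21.2373 → 21.2373 [wait]  node(5,4) S=119.2562 payoff=0.0000 vs cont=5.9212 → 5.9212 [wait]  node(5,5) S=163.6016 payoff=0.0000 vs cont=0.5291 → 0.5291 [wait]  ⇒ S*(5)=63.3677
t_4: node(4,0) S=39.4373 payoff=66.3427 vs cont=65.5321 → 66.3427 [stop]  node(4,1) S=54.1021 payoff=51.6779 vs cont=50.8673 → 51.6779 [stop]  node(4,2) S=74.2200 payoff=31.5600 vs cont=31.8986 → 31.8986 [wait]  node(4,3) S=101.8187 payoff=3.9613 vs cont=13.7049 → 13.7049 [wait]  node(4,4) S=139.6800 payoff=0.0000 vs cont=3.2813 → 3.2813 [wait]  ⇒ S*(4)=54.1021
t_3: node(3,0) S=46.1914 payoff=59.5886 vs cont=58.7780 → 59.5886 [stop]  node(3,1) S=63.3677 payoff=42.4123 vs cont=41.7647 → 42.4123 [stop]  node(3,2) S=86.9309 payoff=18.8491 vs cont=22.8999 → 22.8999 [wait]  node(3,3) S=119.2562 payoff=0.0000 vs cont=8.5844 → 8.5844 [wait]  ⇒ S*(3)=63.3677
t_2: node(2,0) S=54.1021 payoff=51.6779 vs cont=50.8673 → 51.6779 [stop]  node(2,1) S=74.2200 payoff=31.5600 vs cont=32.6985 → 32.6985 [wait]  node(2,2) S=101.8187 payoff=3.9613 vs cont=15.8362 → 15.8362 [wait]  ⇒ S*(2)=54.1021
t_1: node(1,0) S=63.3677 payoff=42.4123 vs cont=42.1496 → 42.4123 [stop]  node(1,1) S=86.9309 payoff=18.8491 vs cont=24.3343 → 24.3343 [wait]  ⇒ S*(1)=63.3677
t_0: node(0,0) S=74.2200 payoff=31.5600 vs cont=33.3887 → 33.3887 [wait]  ⇒ S*(0)=-

price = 33.3887
boundary = - 63.3677 54.1021 63.3677 54.1021 63.3677 74.2200 86.9309
tree:
33.3887
42.4123 24.3343
51.6779 32.6985 15.8362
59.5886 42.4123 22.8999 8.5844
66.3427 51.6779 31.8986 13.7049 3.2813
72.1091 59.5886 42.4123 21.2373 5.9212 0.5291
77.0324 66.3427 51.6779 31.5600 10.6093 1.0351 0.0000
81.2359 72.1091 59.5886 42.4123 18.8491 2.0249 0.0000 0.0000
84.8247 77.0324 66.3427 51.6779 31.5600 3.9613 0.0000 0.0000 0.0000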